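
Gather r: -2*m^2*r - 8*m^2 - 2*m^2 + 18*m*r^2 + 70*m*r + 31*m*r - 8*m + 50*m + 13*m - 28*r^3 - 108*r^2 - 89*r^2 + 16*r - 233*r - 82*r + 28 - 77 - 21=-10*m^2 + 55*m - 28*r^3 + r^2*(18*m - 197) + r*(-2*m^2 + 101*m - 299) - 70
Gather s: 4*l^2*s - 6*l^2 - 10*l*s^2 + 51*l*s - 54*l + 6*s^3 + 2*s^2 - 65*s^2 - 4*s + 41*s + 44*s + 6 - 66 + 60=-6*l^2 - 54*l + 6*s^3 + s^2*(-10*l - 63) + s*(4*l^2 + 51*l + 81)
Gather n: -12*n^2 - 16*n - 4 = -12*n^2 - 16*n - 4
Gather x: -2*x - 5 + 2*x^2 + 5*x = 2*x^2 + 3*x - 5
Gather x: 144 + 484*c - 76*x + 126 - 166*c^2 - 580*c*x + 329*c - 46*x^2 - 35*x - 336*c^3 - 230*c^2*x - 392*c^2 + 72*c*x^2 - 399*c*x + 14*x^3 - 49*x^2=-336*c^3 - 558*c^2 + 813*c + 14*x^3 + x^2*(72*c - 95) + x*(-230*c^2 - 979*c - 111) + 270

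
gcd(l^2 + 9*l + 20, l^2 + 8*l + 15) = l + 5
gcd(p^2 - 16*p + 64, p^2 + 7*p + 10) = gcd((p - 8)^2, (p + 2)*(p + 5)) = 1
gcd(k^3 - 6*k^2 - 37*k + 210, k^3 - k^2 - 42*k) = k^2 - k - 42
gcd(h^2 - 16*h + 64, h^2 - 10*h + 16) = h - 8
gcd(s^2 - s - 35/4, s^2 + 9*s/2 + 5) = s + 5/2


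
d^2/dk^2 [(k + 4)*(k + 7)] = 2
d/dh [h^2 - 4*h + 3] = 2*h - 4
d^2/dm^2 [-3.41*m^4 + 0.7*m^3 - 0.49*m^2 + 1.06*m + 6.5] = -40.92*m^2 + 4.2*m - 0.98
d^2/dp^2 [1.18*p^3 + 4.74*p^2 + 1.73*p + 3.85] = 7.08*p + 9.48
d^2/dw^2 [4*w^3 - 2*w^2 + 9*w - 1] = 24*w - 4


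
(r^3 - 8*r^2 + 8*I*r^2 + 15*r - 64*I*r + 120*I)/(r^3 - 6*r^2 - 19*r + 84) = (r^2 + r*(-5 + 8*I) - 40*I)/(r^2 - 3*r - 28)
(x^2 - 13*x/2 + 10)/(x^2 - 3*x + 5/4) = 2*(x - 4)/(2*x - 1)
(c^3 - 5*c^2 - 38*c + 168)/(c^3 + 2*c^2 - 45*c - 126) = (c - 4)/(c + 3)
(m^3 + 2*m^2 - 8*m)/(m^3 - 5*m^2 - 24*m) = (-m^2 - 2*m + 8)/(-m^2 + 5*m + 24)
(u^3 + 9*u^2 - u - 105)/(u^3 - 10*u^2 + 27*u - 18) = (u^2 + 12*u + 35)/(u^2 - 7*u + 6)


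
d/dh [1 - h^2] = -2*h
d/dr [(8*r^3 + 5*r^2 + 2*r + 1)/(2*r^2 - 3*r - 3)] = (16*r^4 - 48*r^3 - 91*r^2 - 34*r - 3)/(4*r^4 - 12*r^3 - 3*r^2 + 18*r + 9)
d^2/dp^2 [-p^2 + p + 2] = -2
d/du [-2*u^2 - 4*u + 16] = -4*u - 4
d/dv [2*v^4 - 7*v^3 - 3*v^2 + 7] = v*(8*v^2 - 21*v - 6)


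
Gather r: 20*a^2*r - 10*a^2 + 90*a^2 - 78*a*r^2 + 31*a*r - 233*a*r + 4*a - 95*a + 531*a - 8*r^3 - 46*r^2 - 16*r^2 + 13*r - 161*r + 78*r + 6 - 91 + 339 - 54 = 80*a^2 + 440*a - 8*r^3 + r^2*(-78*a - 62) + r*(20*a^2 - 202*a - 70) + 200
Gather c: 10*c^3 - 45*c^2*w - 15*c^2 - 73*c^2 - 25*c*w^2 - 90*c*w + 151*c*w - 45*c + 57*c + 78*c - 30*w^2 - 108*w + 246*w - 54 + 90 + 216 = 10*c^3 + c^2*(-45*w - 88) + c*(-25*w^2 + 61*w + 90) - 30*w^2 + 138*w + 252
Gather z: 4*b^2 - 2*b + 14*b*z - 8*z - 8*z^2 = 4*b^2 - 2*b - 8*z^2 + z*(14*b - 8)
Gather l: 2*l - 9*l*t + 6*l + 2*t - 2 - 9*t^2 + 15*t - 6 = l*(8 - 9*t) - 9*t^2 + 17*t - 8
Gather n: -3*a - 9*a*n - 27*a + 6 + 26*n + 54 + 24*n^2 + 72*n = -30*a + 24*n^2 + n*(98 - 9*a) + 60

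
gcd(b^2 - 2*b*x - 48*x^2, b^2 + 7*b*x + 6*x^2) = b + 6*x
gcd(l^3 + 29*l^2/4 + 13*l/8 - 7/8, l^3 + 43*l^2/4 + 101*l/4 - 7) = l^2 + 27*l/4 - 7/4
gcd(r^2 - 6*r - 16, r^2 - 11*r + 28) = 1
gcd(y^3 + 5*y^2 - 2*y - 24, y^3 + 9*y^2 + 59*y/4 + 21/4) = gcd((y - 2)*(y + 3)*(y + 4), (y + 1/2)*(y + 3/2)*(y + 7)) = 1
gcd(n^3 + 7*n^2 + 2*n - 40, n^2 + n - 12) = n + 4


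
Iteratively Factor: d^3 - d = (d + 1)*(d^2 - d) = (d - 1)*(d + 1)*(d)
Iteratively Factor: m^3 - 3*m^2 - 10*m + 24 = (m + 3)*(m^2 - 6*m + 8) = (m - 2)*(m + 3)*(m - 4)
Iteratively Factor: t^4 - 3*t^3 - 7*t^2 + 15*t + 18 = (t - 3)*(t^3 - 7*t - 6) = (t - 3)^2*(t^2 + 3*t + 2) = (t - 3)^2*(t + 2)*(t + 1)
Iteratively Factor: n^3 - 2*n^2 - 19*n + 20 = (n - 5)*(n^2 + 3*n - 4) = (n - 5)*(n + 4)*(n - 1)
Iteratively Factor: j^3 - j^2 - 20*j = (j + 4)*(j^2 - 5*j) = j*(j + 4)*(j - 5)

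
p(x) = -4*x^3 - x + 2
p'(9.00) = -973.00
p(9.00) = -2923.00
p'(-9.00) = -973.00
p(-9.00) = 2927.00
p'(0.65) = -6.07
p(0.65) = 0.25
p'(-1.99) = -48.52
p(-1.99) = 35.51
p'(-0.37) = -2.64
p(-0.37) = 2.57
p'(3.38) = -138.09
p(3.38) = -155.84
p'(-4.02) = -194.92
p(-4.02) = 265.88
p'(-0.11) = -1.15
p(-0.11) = 2.12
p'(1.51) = -28.36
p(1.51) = -13.28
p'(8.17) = -801.99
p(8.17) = -2187.52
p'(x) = -12*x^2 - 1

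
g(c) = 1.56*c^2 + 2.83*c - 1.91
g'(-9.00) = -25.25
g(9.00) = 149.92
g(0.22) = -1.21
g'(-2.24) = -4.16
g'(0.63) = 4.80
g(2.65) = 16.54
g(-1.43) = -2.77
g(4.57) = 43.60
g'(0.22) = 3.52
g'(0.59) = 4.67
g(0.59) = 0.30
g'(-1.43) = -1.63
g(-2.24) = -0.42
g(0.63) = 0.49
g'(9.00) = 30.91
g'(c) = 3.12*c + 2.83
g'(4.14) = 15.75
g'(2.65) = 11.10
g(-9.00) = 98.98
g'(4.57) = 17.09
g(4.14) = 36.54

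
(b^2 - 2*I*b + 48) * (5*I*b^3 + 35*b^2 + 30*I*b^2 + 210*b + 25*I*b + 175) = 5*I*b^5 + 45*b^4 + 30*I*b^4 + 270*b^3 + 195*I*b^3 + 1905*b^2 + 1020*I*b^2 + 10080*b + 850*I*b + 8400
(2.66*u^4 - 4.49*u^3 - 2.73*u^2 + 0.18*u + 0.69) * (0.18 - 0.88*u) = -2.3408*u^5 + 4.43*u^4 + 1.5942*u^3 - 0.6498*u^2 - 0.5748*u + 0.1242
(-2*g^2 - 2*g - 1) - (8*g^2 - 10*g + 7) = -10*g^2 + 8*g - 8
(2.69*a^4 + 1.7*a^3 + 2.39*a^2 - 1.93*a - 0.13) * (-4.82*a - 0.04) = -12.9658*a^5 - 8.3016*a^4 - 11.5878*a^3 + 9.207*a^2 + 0.7038*a + 0.0052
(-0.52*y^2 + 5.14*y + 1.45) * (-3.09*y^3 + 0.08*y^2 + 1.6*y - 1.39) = 1.6068*y^5 - 15.9242*y^4 - 4.9013*y^3 + 9.0628*y^2 - 4.8246*y - 2.0155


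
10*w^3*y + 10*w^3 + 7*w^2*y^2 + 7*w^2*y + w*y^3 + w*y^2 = (2*w + y)*(5*w + y)*(w*y + w)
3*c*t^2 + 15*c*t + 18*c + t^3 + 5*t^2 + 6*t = (3*c + t)*(t + 2)*(t + 3)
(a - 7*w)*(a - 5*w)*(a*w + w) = a^3*w - 12*a^2*w^2 + a^2*w + 35*a*w^3 - 12*a*w^2 + 35*w^3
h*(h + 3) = h^2 + 3*h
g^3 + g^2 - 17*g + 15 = (g - 3)*(g - 1)*(g + 5)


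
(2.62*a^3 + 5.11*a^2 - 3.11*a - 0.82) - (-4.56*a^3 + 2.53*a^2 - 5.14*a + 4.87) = 7.18*a^3 + 2.58*a^2 + 2.03*a - 5.69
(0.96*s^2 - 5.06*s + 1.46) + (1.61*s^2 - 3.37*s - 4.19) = 2.57*s^2 - 8.43*s - 2.73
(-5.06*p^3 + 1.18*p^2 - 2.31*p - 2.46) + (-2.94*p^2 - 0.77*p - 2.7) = -5.06*p^3 - 1.76*p^2 - 3.08*p - 5.16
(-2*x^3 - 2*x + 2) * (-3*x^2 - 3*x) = 6*x^5 + 6*x^4 + 6*x^3 - 6*x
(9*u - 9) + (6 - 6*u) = 3*u - 3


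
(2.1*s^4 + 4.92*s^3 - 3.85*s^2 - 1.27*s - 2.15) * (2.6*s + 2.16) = 5.46*s^5 + 17.328*s^4 + 0.6172*s^3 - 11.618*s^2 - 8.3332*s - 4.644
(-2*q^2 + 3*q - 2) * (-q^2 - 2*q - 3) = 2*q^4 + q^3 + 2*q^2 - 5*q + 6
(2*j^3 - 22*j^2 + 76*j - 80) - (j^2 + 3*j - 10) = 2*j^3 - 23*j^2 + 73*j - 70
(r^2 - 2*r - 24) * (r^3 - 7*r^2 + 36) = r^5 - 9*r^4 - 10*r^3 + 204*r^2 - 72*r - 864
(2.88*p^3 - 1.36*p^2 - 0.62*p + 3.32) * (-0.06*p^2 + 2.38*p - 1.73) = -0.1728*p^5 + 6.936*p^4 - 8.182*p^3 + 0.678*p^2 + 8.9742*p - 5.7436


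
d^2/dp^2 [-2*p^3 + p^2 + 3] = 2 - 12*p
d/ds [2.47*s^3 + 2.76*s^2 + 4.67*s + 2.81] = 7.41*s^2 + 5.52*s + 4.67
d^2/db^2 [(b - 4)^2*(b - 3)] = 6*b - 22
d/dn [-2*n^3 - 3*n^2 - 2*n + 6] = -6*n^2 - 6*n - 2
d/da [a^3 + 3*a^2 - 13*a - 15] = 3*a^2 + 6*a - 13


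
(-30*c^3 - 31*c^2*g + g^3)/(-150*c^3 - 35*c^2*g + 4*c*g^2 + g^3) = (c + g)/(5*c + g)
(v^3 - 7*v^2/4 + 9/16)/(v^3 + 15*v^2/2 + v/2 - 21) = (v^2 - v/4 - 3/8)/(v^2 + 9*v + 14)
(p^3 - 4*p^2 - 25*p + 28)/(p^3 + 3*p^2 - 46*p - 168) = (p - 1)/(p + 6)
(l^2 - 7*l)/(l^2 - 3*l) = (l - 7)/(l - 3)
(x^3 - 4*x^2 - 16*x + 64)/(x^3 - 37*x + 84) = (x^2 - 16)/(x^2 + 4*x - 21)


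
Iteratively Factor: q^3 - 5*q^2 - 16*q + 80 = (q - 4)*(q^2 - q - 20) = (q - 4)*(q + 4)*(q - 5)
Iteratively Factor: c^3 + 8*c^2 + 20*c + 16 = (c + 4)*(c^2 + 4*c + 4) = (c + 2)*(c + 4)*(c + 2)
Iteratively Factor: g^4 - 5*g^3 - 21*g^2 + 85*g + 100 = (g + 4)*(g^3 - 9*g^2 + 15*g + 25) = (g - 5)*(g + 4)*(g^2 - 4*g - 5) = (g - 5)^2*(g + 4)*(g + 1)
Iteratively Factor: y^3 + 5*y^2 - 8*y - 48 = (y - 3)*(y^2 + 8*y + 16) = (y - 3)*(y + 4)*(y + 4)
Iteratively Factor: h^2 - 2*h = (h - 2)*(h)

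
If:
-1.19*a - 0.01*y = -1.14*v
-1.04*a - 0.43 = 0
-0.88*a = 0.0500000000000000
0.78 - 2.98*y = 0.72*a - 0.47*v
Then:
No Solution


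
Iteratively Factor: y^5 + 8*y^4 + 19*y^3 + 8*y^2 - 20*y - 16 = (y + 2)*(y^4 + 6*y^3 + 7*y^2 - 6*y - 8) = (y + 2)^2*(y^3 + 4*y^2 - y - 4) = (y + 1)*(y + 2)^2*(y^2 + 3*y - 4) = (y - 1)*(y + 1)*(y + 2)^2*(y + 4)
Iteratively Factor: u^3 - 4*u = (u)*(u^2 - 4) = u*(u + 2)*(u - 2)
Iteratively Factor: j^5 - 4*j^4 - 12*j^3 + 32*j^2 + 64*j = (j + 2)*(j^4 - 6*j^3 + 32*j) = (j + 2)^2*(j^3 - 8*j^2 + 16*j) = (j - 4)*(j + 2)^2*(j^2 - 4*j) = (j - 4)^2*(j + 2)^2*(j)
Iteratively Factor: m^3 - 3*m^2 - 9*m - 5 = (m + 1)*(m^2 - 4*m - 5) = (m + 1)^2*(m - 5)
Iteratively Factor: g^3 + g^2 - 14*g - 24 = (g + 3)*(g^2 - 2*g - 8) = (g - 4)*(g + 3)*(g + 2)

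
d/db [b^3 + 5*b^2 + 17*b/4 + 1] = 3*b^2 + 10*b + 17/4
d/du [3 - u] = -1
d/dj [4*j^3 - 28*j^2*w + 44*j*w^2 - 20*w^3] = 12*j^2 - 56*j*w + 44*w^2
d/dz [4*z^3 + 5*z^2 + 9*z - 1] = 12*z^2 + 10*z + 9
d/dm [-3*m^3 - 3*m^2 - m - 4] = -9*m^2 - 6*m - 1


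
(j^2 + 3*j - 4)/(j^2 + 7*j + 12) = (j - 1)/(j + 3)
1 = 1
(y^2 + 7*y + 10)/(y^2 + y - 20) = (y + 2)/(y - 4)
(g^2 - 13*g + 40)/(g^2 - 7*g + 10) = (g - 8)/(g - 2)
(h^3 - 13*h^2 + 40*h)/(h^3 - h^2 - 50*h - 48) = h*(h - 5)/(h^2 + 7*h + 6)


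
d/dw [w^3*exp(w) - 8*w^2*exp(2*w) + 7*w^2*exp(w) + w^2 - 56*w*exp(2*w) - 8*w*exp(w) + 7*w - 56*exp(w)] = w^3*exp(w) - 16*w^2*exp(2*w) + 10*w^2*exp(w) - 128*w*exp(2*w) + 6*w*exp(w) + 2*w - 56*exp(2*w) - 64*exp(w) + 7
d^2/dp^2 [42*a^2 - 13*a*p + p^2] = 2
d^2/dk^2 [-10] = 0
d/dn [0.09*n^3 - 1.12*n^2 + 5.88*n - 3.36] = 0.27*n^2 - 2.24*n + 5.88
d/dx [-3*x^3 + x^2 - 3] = x*(2 - 9*x)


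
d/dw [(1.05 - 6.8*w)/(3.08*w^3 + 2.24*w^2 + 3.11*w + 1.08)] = (41.888*w^3 + 5.53*w^2 - 4.704*w - 10.6095)/(9.4864*w^6 + 13.7984*w^5 + 24.1752*w^4 + 20.5856*w^3 + 14.5105*w^2 + 6.7176*w + 1.1664)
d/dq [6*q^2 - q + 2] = 12*q - 1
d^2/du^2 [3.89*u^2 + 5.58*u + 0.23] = 7.78000000000000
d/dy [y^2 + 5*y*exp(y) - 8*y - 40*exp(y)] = 5*y*exp(y) + 2*y - 35*exp(y) - 8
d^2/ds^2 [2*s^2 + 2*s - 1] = 4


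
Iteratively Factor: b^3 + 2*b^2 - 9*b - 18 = (b + 2)*(b^2 - 9) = (b - 3)*(b + 2)*(b + 3)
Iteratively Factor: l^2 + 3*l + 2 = (l + 1)*(l + 2)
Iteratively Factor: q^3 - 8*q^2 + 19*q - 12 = (q - 1)*(q^2 - 7*q + 12) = (q - 3)*(q - 1)*(q - 4)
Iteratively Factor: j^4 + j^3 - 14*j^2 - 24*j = (j)*(j^3 + j^2 - 14*j - 24) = j*(j + 3)*(j^2 - 2*j - 8) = j*(j + 2)*(j + 3)*(j - 4)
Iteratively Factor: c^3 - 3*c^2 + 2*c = (c - 1)*(c^2 - 2*c) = c*(c - 1)*(c - 2)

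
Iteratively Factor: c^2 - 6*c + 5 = (c - 5)*(c - 1)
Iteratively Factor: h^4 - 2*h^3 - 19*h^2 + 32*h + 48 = (h + 1)*(h^3 - 3*h^2 - 16*h + 48) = (h - 3)*(h + 1)*(h^2 - 16) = (h - 3)*(h + 1)*(h + 4)*(h - 4)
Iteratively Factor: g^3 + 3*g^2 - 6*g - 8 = (g + 4)*(g^2 - g - 2) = (g - 2)*(g + 4)*(g + 1)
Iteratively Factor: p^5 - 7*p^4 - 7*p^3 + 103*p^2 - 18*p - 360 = (p - 4)*(p^4 - 3*p^3 - 19*p^2 + 27*p + 90) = (p - 4)*(p + 2)*(p^3 - 5*p^2 - 9*p + 45) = (p - 4)*(p + 2)*(p + 3)*(p^2 - 8*p + 15) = (p - 4)*(p - 3)*(p + 2)*(p + 3)*(p - 5)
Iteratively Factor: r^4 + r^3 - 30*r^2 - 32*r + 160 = (r - 5)*(r^3 + 6*r^2 - 32) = (r - 5)*(r + 4)*(r^2 + 2*r - 8) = (r - 5)*(r - 2)*(r + 4)*(r + 4)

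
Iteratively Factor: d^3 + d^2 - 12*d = (d)*(d^2 + d - 12) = d*(d - 3)*(d + 4)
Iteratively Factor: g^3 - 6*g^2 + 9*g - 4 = (g - 1)*(g^2 - 5*g + 4) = (g - 4)*(g - 1)*(g - 1)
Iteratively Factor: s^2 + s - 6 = (s - 2)*(s + 3)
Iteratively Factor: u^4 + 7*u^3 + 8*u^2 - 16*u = (u + 4)*(u^3 + 3*u^2 - 4*u) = (u + 4)^2*(u^2 - u) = (u - 1)*(u + 4)^2*(u)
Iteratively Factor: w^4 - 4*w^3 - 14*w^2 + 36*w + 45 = (w - 5)*(w^3 + w^2 - 9*w - 9) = (w - 5)*(w + 3)*(w^2 - 2*w - 3) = (w - 5)*(w - 3)*(w + 3)*(w + 1)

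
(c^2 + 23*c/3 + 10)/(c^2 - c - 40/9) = 3*(c + 6)/(3*c - 8)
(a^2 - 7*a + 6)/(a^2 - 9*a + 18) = (a - 1)/(a - 3)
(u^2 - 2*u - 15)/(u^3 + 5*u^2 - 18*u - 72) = (u - 5)/(u^2 + 2*u - 24)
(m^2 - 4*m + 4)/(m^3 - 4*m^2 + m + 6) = (m - 2)/(m^2 - 2*m - 3)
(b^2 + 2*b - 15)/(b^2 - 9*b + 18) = (b + 5)/(b - 6)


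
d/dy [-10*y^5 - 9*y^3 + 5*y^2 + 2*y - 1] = -50*y^4 - 27*y^2 + 10*y + 2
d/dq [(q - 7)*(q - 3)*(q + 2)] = 3*q^2 - 16*q + 1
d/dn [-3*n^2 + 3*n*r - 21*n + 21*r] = -6*n + 3*r - 21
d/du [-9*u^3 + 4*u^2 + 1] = u*(8 - 27*u)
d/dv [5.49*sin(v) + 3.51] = 5.49*cos(v)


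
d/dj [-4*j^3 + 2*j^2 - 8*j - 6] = -12*j^2 + 4*j - 8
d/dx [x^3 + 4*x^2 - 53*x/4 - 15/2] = 3*x^2 + 8*x - 53/4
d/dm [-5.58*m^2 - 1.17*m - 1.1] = -11.16*m - 1.17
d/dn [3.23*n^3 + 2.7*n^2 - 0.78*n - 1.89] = 9.69*n^2 + 5.4*n - 0.78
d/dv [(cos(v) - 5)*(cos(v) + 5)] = -sin(2*v)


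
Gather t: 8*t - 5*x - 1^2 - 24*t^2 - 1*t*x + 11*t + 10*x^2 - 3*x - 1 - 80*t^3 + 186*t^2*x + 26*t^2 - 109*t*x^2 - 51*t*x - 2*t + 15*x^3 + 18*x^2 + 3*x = -80*t^3 + t^2*(186*x + 2) + t*(-109*x^2 - 52*x + 17) + 15*x^3 + 28*x^2 - 5*x - 2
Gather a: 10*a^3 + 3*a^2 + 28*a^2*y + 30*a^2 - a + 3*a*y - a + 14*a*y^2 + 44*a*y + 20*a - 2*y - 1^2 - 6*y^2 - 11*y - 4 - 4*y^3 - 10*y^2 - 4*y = 10*a^3 + a^2*(28*y + 33) + a*(14*y^2 + 47*y + 18) - 4*y^3 - 16*y^2 - 17*y - 5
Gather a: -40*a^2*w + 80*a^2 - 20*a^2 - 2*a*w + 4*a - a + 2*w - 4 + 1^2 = a^2*(60 - 40*w) + a*(3 - 2*w) + 2*w - 3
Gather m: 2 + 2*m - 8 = 2*m - 6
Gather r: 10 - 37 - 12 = -39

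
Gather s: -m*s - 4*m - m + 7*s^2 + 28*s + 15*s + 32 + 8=-5*m + 7*s^2 + s*(43 - m) + 40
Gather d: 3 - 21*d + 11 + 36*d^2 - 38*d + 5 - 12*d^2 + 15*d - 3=24*d^2 - 44*d + 16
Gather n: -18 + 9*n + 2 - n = 8*n - 16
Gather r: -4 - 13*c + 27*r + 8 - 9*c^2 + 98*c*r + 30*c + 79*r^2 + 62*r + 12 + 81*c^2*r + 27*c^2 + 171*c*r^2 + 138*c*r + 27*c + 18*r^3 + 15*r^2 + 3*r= 18*c^2 + 44*c + 18*r^3 + r^2*(171*c + 94) + r*(81*c^2 + 236*c + 92) + 16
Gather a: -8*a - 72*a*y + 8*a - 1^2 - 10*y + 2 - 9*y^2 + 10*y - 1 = -72*a*y - 9*y^2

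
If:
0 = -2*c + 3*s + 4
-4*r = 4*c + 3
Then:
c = 3*s/2 + 2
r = -3*s/2 - 11/4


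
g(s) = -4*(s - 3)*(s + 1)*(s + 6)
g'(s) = -4*(s - 3)*(s + 1) - 4*(s - 3)*(s + 6) - 4*(s + 1)*(s + 6) = -12*s^2 - 32*s + 60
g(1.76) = 106.23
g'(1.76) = -33.49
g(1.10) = 113.32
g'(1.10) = 10.28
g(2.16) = 86.64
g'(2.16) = -65.11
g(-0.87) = 10.32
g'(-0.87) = 78.76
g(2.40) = 68.54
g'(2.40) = -85.92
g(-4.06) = -167.64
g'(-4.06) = -7.88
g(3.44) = -73.77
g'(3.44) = -192.08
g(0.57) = 100.26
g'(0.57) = 37.86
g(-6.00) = 0.00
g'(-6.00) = -180.00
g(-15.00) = 9072.00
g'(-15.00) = -2160.00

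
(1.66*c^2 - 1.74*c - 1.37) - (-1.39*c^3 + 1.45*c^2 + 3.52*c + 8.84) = 1.39*c^3 + 0.21*c^2 - 5.26*c - 10.21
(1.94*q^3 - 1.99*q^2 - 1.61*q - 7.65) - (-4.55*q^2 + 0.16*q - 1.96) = 1.94*q^3 + 2.56*q^2 - 1.77*q - 5.69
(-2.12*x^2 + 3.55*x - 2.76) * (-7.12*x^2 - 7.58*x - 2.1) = 15.0944*x^4 - 9.2064*x^3 - 2.8058*x^2 + 13.4658*x + 5.796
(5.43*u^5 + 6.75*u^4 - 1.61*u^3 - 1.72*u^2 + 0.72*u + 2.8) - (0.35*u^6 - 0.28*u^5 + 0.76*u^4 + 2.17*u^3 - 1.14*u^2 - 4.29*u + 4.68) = -0.35*u^6 + 5.71*u^5 + 5.99*u^4 - 3.78*u^3 - 0.58*u^2 + 5.01*u - 1.88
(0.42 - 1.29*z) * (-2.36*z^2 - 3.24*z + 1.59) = 3.0444*z^3 + 3.1884*z^2 - 3.4119*z + 0.6678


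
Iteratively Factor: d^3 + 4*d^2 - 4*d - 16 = (d - 2)*(d^2 + 6*d + 8) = (d - 2)*(d + 4)*(d + 2)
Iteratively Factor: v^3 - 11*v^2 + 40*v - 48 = (v - 4)*(v^2 - 7*v + 12) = (v - 4)^2*(v - 3)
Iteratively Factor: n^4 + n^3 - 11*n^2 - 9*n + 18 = (n + 2)*(n^3 - n^2 - 9*n + 9) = (n - 1)*(n + 2)*(n^2 - 9) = (n - 3)*(n - 1)*(n + 2)*(n + 3)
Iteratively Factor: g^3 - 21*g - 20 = (g - 5)*(g^2 + 5*g + 4) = (g - 5)*(g + 1)*(g + 4)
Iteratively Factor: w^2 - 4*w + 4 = (w - 2)*(w - 2)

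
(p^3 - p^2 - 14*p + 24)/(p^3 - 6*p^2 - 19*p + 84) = (p - 2)/(p - 7)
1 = 1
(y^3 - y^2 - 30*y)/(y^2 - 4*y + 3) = y*(y^2 - y - 30)/(y^2 - 4*y + 3)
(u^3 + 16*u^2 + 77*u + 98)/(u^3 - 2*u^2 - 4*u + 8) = (u^2 + 14*u + 49)/(u^2 - 4*u + 4)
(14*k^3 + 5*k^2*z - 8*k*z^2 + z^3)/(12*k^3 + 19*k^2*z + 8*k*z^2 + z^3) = (14*k^2 - 9*k*z + z^2)/(12*k^2 + 7*k*z + z^2)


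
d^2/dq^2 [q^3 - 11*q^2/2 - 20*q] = 6*q - 11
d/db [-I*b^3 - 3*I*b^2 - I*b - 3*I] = I*(-3*b^2 - 6*b - 1)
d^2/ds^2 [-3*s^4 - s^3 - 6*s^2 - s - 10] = -36*s^2 - 6*s - 12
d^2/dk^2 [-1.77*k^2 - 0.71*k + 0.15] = -3.54000000000000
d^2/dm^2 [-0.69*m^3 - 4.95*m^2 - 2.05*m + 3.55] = -4.14*m - 9.9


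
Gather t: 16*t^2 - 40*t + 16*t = 16*t^2 - 24*t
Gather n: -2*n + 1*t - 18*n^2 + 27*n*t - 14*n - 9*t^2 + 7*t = -18*n^2 + n*(27*t - 16) - 9*t^2 + 8*t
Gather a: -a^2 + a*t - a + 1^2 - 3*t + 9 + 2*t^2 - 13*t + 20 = -a^2 + a*(t - 1) + 2*t^2 - 16*t + 30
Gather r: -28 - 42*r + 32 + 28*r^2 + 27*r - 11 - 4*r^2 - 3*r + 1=24*r^2 - 18*r - 6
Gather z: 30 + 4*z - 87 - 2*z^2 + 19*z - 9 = -2*z^2 + 23*z - 66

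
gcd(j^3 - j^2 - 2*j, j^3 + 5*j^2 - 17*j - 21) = j + 1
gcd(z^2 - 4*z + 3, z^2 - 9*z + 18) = z - 3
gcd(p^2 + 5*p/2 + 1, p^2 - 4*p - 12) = p + 2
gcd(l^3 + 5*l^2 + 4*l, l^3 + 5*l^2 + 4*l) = l^3 + 5*l^2 + 4*l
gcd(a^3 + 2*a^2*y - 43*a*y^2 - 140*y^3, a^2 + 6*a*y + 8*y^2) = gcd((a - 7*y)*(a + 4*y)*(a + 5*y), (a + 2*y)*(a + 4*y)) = a + 4*y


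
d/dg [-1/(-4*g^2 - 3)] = -8*g/(4*g^2 + 3)^2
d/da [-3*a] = -3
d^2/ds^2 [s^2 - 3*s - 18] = 2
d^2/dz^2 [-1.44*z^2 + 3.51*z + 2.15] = -2.88000000000000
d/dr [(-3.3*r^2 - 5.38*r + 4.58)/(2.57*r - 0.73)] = (-8.481*r^2 + 4.818*r - 7.8432)/(6.6049*r^2 - 3.7522*r + 0.5329)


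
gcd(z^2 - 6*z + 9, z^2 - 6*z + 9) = z^2 - 6*z + 9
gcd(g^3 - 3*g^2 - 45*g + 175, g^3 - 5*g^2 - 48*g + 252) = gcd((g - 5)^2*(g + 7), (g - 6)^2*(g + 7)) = g + 7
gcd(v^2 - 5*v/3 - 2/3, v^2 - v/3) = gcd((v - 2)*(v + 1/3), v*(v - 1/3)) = 1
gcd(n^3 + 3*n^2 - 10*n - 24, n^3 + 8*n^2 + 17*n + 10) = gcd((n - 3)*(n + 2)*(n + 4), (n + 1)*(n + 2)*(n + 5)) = n + 2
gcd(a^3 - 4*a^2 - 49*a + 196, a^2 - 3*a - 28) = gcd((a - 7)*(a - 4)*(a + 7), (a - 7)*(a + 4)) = a - 7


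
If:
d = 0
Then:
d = 0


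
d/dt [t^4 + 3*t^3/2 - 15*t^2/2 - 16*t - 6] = 4*t^3 + 9*t^2/2 - 15*t - 16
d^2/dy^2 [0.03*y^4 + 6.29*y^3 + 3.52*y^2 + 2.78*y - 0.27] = 0.36*y^2 + 37.74*y + 7.04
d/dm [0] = 0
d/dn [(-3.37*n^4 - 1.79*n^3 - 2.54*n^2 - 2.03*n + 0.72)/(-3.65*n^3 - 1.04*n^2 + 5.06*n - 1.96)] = (12.3005*n^6 + 7.0096*n^5 - 58.566*n^4 - 6.51299999999999*n^3 + 3.4456*n^2 + 11.4544*n + 0.3356)/(13.3225*n^6 + 7.592*n^5 - 35.8564*n^4 + 3.7832*n^3 + 29.6804*n^2 - 19.8352*n + 3.8416)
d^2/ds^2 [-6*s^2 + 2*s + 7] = -12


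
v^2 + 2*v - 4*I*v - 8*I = (v + 2)*(v - 4*I)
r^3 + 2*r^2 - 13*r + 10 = (r - 2)*(r - 1)*(r + 5)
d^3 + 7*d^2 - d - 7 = (d - 1)*(d + 1)*(d + 7)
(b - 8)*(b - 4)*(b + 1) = b^3 - 11*b^2 + 20*b + 32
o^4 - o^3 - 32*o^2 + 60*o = o*(o - 5)*(o - 2)*(o + 6)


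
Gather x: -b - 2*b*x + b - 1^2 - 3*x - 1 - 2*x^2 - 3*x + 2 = -2*x^2 + x*(-2*b - 6)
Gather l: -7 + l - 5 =l - 12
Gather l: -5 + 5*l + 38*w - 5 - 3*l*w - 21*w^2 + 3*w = l*(5 - 3*w) - 21*w^2 + 41*w - 10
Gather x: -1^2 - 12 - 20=-33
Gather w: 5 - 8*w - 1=4 - 8*w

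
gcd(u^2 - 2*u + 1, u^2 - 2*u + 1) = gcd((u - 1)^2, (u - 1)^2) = u^2 - 2*u + 1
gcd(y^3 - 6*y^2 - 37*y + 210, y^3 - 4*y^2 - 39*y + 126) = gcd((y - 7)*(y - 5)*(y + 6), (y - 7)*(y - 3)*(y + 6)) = y^2 - y - 42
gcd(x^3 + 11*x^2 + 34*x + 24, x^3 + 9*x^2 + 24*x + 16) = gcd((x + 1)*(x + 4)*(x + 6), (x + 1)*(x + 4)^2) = x^2 + 5*x + 4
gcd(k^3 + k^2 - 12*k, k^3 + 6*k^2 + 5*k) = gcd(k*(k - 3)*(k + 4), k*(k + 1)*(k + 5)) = k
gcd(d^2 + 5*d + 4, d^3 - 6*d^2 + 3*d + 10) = d + 1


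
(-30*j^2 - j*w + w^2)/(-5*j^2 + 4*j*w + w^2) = (-6*j + w)/(-j + w)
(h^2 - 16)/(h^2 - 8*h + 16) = (h + 4)/(h - 4)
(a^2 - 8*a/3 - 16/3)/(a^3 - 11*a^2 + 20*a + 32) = (a + 4/3)/(a^2 - 7*a - 8)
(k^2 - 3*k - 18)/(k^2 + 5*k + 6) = (k - 6)/(k + 2)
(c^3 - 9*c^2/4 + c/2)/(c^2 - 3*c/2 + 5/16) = 4*c*(c - 2)/(4*c - 5)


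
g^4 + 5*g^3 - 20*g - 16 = (g - 2)*(g + 1)*(g + 2)*(g + 4)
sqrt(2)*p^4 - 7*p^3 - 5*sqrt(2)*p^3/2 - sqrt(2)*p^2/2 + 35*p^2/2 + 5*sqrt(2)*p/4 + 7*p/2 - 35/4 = (p - 5/2)*(p - 7*sqrt(2)/2)*(p - sqrt(2)/2)*(sqrt(2)*p + 1)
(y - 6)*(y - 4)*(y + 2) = y^3 - 8*y^2 + 4*y + 48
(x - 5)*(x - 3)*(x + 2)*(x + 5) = x^4 - x^3 - 31*x^2 + 25*x + 150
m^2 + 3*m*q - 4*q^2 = (m - q)*(m + 4*q)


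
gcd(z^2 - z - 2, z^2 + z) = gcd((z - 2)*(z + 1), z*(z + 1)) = z + 1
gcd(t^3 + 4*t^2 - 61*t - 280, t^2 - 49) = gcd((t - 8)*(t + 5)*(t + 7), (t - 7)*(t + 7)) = t + 7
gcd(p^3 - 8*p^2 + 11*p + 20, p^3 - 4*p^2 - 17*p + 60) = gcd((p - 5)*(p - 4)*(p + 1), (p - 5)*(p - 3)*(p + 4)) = p - 5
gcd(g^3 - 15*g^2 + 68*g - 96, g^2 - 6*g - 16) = g - 8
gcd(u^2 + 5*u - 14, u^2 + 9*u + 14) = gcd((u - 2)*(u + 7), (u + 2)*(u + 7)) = u + 7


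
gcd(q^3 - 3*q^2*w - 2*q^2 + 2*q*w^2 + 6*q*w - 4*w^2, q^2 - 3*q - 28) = 1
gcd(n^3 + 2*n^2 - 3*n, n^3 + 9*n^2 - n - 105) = 1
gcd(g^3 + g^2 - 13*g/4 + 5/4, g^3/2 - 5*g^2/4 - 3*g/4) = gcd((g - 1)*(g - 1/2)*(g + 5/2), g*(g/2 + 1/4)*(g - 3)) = 1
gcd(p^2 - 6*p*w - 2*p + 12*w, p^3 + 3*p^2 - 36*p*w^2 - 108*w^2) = p - 6*w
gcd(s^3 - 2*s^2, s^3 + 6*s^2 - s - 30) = s - 2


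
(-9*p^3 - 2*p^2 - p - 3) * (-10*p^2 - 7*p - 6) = 90*p^5 + 83*p^4 + 78*p^3 + 49*p^2 + 27*p + 18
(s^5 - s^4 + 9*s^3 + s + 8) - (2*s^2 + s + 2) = s^5 - s^4 + 9*s^3 - 2*s^2 + 6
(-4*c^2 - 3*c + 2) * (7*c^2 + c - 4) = -28*c^4 - 25*c^3 + 27*c^2 + 14*c - 8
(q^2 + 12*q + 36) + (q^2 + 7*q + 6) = 2*q^2 + 19*q + 42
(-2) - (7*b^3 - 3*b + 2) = -7*b^3 + 3*b - 4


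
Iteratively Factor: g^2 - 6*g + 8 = (g - 4)*(g - 2)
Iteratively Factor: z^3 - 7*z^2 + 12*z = (z - 4)*(z^2 - 3*z) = (z - 4)*(z - 3)*(z)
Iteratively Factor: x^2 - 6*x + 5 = (x - 1)*(x - 5)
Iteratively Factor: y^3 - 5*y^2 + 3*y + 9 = (y - 3)*(y^2 - 2*y - 3) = (y - 3)^2*(y + 1)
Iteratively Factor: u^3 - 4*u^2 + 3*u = (u - 3)*(u^2 - u) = (u - 3)*(u - 1)*(u)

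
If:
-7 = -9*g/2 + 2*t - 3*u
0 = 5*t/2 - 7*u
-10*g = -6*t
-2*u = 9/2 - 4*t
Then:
No Solution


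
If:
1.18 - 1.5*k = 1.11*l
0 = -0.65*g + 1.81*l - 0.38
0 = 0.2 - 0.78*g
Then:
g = 0.26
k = 0.56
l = 0.30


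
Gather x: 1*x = x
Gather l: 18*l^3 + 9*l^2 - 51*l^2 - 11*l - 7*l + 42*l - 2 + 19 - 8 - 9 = 18*l^3 - 42*l^2 + 24*l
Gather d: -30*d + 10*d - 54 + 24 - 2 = -20*d - 32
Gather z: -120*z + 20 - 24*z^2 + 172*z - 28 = -24*z^2 + 52*z - 8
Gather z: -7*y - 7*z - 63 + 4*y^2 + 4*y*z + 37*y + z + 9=4*y^2 + 30*y + z*(4*y - 6) - 54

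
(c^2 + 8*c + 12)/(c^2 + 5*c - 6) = (c + 2)/(c - 1)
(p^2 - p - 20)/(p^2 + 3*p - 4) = (p - 5)/(p - 1)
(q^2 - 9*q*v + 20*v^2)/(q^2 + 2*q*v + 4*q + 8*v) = (q^2 - 9*q*v + 20*v^2)/(q^2 + 2*q*v + 4*q + 8*v)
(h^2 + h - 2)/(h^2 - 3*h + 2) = (h + 2)/(h - 2)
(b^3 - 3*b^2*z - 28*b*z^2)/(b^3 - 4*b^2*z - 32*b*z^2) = (-b + 7*z)/(-b + 8*z)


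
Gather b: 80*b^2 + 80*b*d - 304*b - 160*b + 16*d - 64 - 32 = 80*b^2 + b*(80*d - 464) + 16*d - 96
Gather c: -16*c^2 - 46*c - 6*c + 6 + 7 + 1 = -16*c^2 - 52*c + 14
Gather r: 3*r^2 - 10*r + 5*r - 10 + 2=3*r^2 - 5*r - 8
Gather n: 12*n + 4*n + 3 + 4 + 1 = 16*n + 8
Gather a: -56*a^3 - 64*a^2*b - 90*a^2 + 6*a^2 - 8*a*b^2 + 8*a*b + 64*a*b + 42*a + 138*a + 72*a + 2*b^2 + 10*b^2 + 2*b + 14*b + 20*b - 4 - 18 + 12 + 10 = -56*a^3 + a^2*(-64*b - 84) + a*(-8*b^2 + 72*b + 252) + 12*b^2 + 36*b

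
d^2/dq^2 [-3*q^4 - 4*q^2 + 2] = -36*q^2 - 8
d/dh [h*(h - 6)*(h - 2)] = 3*h^2 - 16*h + 12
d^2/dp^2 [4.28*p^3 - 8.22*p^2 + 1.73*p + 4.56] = 25.68*p - 16.44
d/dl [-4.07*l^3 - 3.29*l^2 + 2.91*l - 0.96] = -12.21*l^2 - 6.58*l + 2.91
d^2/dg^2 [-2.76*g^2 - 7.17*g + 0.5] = -5.52000000000000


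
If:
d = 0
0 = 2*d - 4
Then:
No Solution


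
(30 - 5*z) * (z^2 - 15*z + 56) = -5*z^3 + 105*z^2 - 730*z + 1680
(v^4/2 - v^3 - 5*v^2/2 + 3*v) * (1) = v^4/2 - v^3 - 5*v^2/2 + 3*v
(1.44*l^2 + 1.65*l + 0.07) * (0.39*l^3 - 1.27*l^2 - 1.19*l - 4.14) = 0.5616*l^5 - 1.1853*l^4 - 3.7818*l^3 - 8.014*l^2 - 6.9143*l - 0.2898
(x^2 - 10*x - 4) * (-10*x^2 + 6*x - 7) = -10*x^4 + 106*x^3 - 27*x^2 + 46*x + 28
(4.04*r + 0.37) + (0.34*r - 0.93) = 4.38*r - 0.56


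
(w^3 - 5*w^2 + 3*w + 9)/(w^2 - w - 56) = (-w^3 + 5*w^2 - 3*w - 9)/(-w^2 + w + 56)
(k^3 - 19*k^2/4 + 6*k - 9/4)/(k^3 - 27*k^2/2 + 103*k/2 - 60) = (4*k^2 - 7*k + 3)/(2*(2*k^2 - 21*k + 40))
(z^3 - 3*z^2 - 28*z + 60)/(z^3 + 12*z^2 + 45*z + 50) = (z^2 - 8*z + 12)/(z^2 + 7*z + 10)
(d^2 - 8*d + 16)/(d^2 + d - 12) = (d^2 - 8*d + 16)/(d^2 + d - 12)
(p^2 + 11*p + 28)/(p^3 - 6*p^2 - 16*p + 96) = (p + 7)/(p^2 - 10*p + 24)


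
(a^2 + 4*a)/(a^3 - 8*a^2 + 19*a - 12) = a*(a + 4)/(a^3 - 8*a^2 + 19*a - 12)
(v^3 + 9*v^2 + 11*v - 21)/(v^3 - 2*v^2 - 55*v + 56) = (v + 3)/(v - 8)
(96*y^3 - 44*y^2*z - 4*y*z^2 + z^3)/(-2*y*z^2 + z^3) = -48*y^2/z^2 - 2*y/z + 1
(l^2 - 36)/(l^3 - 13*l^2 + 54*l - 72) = (l + 6)/(l^2 - 7*l + 12)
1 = 1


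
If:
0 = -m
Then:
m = 0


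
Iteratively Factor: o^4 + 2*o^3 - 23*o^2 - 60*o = (o + 3)*(o^3 - o^2 - 20*o) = (o - 5)*(o + 3)*(o^2 + 4*o) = (o - 5)*(o + 3)*(o + 4)*(o)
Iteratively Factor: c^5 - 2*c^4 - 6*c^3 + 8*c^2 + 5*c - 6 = (c + 2)*(c^4 - 4*c^3 + 2*c^2 + 4*c - 3) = (c + 1)*(c + 2)*(c^3 - 5*c^2 + 7*c - 3) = (c - 3)*(c + 1)*(c + 2)*(c^2 - 2*c + 1) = (c - 3)*(c - 1)*(c + 1)*(c + 2)*(c - 1)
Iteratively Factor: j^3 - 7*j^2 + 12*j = (j - 4)*(j^2 - 3*j) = (j - 4)*(j - 3)*(j)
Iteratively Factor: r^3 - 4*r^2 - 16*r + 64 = (r + 4)*(r^2 - 8*r + 16) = (r - 4)*(r + 4)*(r - 4)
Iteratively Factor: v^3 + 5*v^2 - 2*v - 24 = (v + 4)*(v^2 + v - 6) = (v - 2)*(v + 4)*(v + 3)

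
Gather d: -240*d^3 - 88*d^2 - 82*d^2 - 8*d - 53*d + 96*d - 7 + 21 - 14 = -240*d^3 - 170*d^2 + 35*d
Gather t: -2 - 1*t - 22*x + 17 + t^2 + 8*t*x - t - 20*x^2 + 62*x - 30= t^2 + t*(8*x - 2) - 20*x^2 + 40*x - 15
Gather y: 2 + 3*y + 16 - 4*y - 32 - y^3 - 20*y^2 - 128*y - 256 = -y^3 - 20*y^2 - 129*y - 270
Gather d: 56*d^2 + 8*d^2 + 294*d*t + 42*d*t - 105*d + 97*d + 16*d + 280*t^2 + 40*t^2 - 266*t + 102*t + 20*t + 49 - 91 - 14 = 64*d^2 + d*(336*t + 8) + 320*t^2 - 144*t - 56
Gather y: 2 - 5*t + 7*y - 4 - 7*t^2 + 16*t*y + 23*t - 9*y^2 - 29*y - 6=-7*t^2 + 18*t - 9*y^2 + y*(16*t - 22) - 8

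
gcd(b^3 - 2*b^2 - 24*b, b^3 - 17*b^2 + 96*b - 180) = b - 6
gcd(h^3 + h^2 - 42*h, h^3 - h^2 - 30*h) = h^2 - 6*h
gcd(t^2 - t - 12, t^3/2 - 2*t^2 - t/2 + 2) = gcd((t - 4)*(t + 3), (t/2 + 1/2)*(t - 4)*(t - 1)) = t - 4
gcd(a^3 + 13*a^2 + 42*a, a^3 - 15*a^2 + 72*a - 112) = 1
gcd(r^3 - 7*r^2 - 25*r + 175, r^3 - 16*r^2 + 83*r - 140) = r^2 - 12*r + 35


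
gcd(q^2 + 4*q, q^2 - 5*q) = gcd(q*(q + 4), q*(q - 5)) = q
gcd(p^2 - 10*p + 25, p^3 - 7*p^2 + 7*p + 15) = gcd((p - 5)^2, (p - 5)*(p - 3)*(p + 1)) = p - 5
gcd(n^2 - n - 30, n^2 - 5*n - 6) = n - 6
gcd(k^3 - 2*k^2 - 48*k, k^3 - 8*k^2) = k^2 - 8*k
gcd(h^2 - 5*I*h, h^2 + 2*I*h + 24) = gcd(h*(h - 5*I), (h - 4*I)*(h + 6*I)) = 1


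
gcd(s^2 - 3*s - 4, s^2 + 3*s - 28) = s - 4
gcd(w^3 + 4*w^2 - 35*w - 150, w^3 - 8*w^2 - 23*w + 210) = w^2 - w - 30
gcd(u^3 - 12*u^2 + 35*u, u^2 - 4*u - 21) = u - 7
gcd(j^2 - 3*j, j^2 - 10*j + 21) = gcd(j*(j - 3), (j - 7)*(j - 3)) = j - 3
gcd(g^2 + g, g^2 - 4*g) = g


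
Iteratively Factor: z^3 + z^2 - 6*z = (z)*(z^2 + z - 6) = z*(z + 3)*(z - 2)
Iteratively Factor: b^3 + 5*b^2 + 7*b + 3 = (b + 1)*(b^2 + 4*b + 3) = (b + 1)*(b + 3)*(b + 1)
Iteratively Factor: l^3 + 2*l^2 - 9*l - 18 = (l + 3)*(l^2 - l - 6) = (l + 2)*(l + 3)*(l - 3)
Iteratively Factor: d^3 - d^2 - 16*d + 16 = (d - 4)*(d^2 + 3*d - 4) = (d - 4)*(d - 1)*(d + 4)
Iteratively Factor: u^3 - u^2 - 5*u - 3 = (u + 1)*(u^2 - 2*u - 3) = (u - 3)*(u + 1)*(u + 1)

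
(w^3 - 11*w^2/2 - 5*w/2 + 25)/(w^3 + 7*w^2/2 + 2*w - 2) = (2*w^2 - 15*w + 25)/(2*w^2 + 3*w - 2)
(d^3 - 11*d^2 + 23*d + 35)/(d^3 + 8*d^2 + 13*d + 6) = (d^2 - 12*d + 35)/(d^2 + 7*d + 6)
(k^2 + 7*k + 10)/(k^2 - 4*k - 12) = (k + 5)/(k - 6)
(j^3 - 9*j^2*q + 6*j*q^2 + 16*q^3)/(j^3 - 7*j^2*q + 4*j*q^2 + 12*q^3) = (-j + 8*q)/(-j + 6*q)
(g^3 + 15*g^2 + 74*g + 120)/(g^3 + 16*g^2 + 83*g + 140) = (g + 6)/(g + 7)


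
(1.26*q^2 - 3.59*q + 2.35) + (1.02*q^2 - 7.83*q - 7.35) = 2.28*q^2 - 11.42*q - 5.0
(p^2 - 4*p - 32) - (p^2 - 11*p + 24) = 7*p - 56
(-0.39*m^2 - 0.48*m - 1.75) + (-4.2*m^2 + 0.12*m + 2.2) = -4.59*m^2 - 0.36*m + 0.45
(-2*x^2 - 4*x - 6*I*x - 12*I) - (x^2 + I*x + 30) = -3*x^2 - 4*x - 7*I*x - 30 - 12*I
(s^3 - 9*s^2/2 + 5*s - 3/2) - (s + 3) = s^3 - 9*s^2/2 + 4*s - 9/2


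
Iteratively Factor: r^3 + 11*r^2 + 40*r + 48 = (r + 4)*(r^2 + 7*r + 12) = (r + 4)^2*(r + 3)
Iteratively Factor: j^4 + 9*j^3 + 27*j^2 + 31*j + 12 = (j + 1)*(j^3 + 8*j^2 + 19*j + 12) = (j + 1)*(j + 3)*(j^2 + 5*j + 4) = (j + 1)^2*(j + 3)*(j + 4)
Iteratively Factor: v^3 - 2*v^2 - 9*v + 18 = (v - 3)*(v^2 + v - 6) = (v - 3)*(v - 2)*(v + 3)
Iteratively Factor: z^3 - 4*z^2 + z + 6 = (z + 1)*(z^2 - 5*z + 6) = (z - 2)*(z + 1)*(z - 3)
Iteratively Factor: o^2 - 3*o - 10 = (o + 2)*(o - 5)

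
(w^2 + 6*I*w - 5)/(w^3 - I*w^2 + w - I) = (w + 5*I)/(w^2 - 2*I*w - 1)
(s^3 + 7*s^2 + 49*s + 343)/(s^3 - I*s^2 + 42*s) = (s^2 + 7*s*(1 + I) + 49*I)/(s*(s + 6*I))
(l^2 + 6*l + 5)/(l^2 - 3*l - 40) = (l + 1)/(l - 8)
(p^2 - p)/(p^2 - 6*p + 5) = p/(p - 5)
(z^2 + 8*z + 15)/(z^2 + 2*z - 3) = (z + 5)/(z - 1)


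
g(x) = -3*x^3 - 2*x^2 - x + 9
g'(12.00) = -1345.00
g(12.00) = -5475.00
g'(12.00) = -1345.00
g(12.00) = -5475.00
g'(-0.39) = -0.81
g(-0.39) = 9.26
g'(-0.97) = -5.59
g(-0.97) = 10.83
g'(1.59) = -30.11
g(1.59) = -9.71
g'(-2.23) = -36.84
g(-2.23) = 34.55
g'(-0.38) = -0.78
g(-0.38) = 9.26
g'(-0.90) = -4.69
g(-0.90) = 10.47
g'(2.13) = -50.35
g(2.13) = -31.19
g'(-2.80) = -60.36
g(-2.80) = 61.98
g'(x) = -9*x^2 - 4*x - 1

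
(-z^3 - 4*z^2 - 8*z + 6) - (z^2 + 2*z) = -z^3 - 5*z^2 - 10*z + 6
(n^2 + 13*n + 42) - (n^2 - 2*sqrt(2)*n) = 2*sqrt(2)*n + 13*n + 42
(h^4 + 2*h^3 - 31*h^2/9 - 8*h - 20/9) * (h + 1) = h^5 + 3*h^4 - 13*h^3/9 - 103*h^2/9 - 92*h/9 - 20/9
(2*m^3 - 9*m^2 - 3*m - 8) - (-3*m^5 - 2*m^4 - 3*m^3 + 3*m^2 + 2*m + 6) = 3*m^5 + 2*m^4 + 5*m^3 - 12*m^2 - 5*m - 14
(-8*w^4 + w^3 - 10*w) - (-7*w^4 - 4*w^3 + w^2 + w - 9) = -w^4 + 5*w^3 - w^2 - 11*w + 9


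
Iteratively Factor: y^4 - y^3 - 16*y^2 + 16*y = (y)*(y^3 - y^2 - 16*y + 16) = y*(y - 4)*(y^2 + 3*y - 4) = y*(y - 4)*(y - 1)*(y + 4)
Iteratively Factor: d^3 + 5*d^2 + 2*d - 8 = (d - 1)*(d^2 + 6*d + 8) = (d - 1)*(d + 2)*(d + 4)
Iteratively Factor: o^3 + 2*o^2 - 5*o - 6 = (o - 2)*(o^2 + 4*o + 3) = (o - 2)*(o + 1)*(o + 3)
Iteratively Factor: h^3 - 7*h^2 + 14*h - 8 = (h - 2)*(h^2 - 5*h + 4) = (h - 4)*(h - 2)*(h - 1)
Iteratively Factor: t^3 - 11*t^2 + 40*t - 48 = (t - 4)*(t^2 - 7*t + 12) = (t - 4)^2*(t - 3)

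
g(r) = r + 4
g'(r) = 1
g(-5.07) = -1.07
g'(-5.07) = 1.00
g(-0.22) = 3.78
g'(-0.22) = 1.00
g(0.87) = 4.87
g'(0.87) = 1.00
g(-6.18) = -2.18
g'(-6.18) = 1.00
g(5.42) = 9.42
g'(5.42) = 1.00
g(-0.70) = 3.30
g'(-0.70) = 1.00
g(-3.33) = 0.67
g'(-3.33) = 1.00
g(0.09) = 4.09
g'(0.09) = 1.00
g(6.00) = 10.00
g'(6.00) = 1.00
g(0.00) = 4.00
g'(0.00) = 1.00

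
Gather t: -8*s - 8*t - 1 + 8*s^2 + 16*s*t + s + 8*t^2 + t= 8*s^2 - 7*s + 8*t^2 + t*(16*s - 7) - 1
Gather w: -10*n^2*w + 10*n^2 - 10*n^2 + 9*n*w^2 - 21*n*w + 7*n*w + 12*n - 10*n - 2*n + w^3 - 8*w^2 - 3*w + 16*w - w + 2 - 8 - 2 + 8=w^3 + w^2*(9*n - 8) + w*(-10*n^2 - 14*n + 12)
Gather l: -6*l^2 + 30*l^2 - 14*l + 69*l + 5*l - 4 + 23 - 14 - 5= 24*l^2 + 60*l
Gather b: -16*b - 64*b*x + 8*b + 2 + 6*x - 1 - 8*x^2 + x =b*(-64*x - 8) - 8*x^2 + 7*x + 1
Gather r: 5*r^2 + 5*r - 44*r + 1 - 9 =5*r^2 - 39*r - 8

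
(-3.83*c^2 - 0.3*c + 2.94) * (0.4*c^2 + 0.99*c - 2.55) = -1.532*c^4 - 3.9117*c^3 + 10.6455*c^2 + 3.6756*c - 7.497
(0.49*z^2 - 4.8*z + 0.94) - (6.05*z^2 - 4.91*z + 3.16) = -5.56*z^2 + 0.11*z - 2.22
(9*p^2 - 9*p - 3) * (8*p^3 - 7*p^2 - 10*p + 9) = 72*p^5 - 135*p^4 - 51*p^3 + 192*p^2 - 51*p - 27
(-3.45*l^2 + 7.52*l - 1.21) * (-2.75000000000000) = 9.4875*l^2 - 20.68*l + 3.3275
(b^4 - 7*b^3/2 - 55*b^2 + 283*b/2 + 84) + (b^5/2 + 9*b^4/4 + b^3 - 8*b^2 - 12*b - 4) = b^5/2 + 13*b^4/4 - 5*b^3/2 - 63*b^2 + 259*b/2 + 80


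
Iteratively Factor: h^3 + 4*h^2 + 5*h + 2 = (h + 1)*(h^2 + 3*h + 2) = (h + 1)*(h + 2)*(h + 1)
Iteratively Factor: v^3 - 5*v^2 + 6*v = (v)*(v^2 - 5*v + 6) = v*(v - 2)*(v - 3)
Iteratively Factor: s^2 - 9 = (s - 3)*(s + 3)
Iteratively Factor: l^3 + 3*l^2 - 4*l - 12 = (l - 2)*(l^2 + 5*l + 6) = (l - 2)*(l + 3)*(l + 2)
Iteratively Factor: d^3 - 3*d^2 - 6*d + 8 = (d - 4)*(d^2 + d - 2) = (d - 4)*(d + 2)*(d - 1)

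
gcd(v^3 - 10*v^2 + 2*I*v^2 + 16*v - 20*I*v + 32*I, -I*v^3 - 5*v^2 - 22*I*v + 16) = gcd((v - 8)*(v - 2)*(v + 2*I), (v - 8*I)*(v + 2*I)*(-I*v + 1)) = v + 2*I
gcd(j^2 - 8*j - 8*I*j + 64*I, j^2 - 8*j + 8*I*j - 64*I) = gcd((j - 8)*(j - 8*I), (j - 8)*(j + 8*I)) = j - 8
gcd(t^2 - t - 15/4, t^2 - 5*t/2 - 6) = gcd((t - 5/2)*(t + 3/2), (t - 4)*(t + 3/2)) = t + 3/2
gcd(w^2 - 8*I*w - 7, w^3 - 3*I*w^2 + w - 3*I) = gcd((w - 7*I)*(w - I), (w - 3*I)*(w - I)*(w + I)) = w - I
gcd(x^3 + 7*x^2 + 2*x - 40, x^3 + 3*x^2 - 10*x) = x^2 + 3*x - 10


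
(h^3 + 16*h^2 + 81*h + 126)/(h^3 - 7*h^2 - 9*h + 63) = (h^2 + 13*h + 42)/(h^2 - 10*h + 21)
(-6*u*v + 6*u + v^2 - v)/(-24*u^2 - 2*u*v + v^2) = (v - 1)/(4*u + v)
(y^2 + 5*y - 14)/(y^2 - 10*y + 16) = (y + 7)/(y - 8)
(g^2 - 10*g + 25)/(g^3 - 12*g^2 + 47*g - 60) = (g - 5)/(g^2 - 7*g + 12)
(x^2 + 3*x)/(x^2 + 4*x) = (x + 3)/(x + 4)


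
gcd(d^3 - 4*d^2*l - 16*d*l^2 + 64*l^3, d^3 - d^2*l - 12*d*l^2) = d - 4*l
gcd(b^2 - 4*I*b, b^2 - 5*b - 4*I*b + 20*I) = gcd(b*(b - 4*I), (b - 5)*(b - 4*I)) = b - 4*I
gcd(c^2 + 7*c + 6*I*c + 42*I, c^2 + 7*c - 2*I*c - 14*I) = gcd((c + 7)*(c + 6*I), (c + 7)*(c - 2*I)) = c + 7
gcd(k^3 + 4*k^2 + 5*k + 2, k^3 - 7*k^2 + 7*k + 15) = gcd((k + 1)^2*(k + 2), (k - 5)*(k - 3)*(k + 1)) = k + 1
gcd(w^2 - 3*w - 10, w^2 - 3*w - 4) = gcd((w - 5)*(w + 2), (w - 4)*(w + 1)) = 1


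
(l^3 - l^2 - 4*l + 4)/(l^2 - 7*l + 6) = (l^2 - 4)/(l - 6)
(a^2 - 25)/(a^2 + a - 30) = (a + 5)/(a + 6)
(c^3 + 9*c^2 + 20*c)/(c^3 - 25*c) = (c + 4)/(c - 5)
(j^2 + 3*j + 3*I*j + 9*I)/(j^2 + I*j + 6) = (j + 3)/(j - 2*I)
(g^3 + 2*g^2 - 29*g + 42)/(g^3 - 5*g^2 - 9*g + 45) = (g^2 + 5*g - 14)/(g^2 - 2*g - 15)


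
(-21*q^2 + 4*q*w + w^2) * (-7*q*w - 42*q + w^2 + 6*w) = 147*q^3*w + 882*q^3 - 49*q^2*w^2 - 294*q^2*w - 3*q*w^3 - 18*q*w^2 + w^4 + 6*w^3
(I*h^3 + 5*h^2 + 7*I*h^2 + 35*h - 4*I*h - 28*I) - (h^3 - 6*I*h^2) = -h^3 + I*h^3 + 5*h^2 + 13*I*h^2 + 35*h - 4*I*h - 28*I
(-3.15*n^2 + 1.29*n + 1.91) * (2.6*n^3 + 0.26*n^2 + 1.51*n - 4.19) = -8.19*n^5 + 2.535*n^4 + 0.5449*n^3 + 15.643*n^2 - 2.521*n - 8.0029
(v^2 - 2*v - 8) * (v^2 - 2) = v^4 - 2*v^3 - 10*v^2 + 4*v + 16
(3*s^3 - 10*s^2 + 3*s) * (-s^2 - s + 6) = -3*s^5 + 7*s^4 + 25*s^3 - 63*s^2 + 18*s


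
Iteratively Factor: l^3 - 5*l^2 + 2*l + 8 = (l + 1)*(l^2 - 6*l + 8) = (l - 4)*(l + 1)*(l - 2)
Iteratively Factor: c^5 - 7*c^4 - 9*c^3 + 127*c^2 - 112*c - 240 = (c - 3)*(c^4 - 4*c^3 - 21*c^2 + 64*c + 80) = (c - 5)*(c - 3)*(c^3 + c^2 - 16*c - 16) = (c - 5)*(c - 4)*(c - 3)*(c^2 + 5*c + 4) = (c - 5)*(c - 4)*(c - 3)*(c + 1)*(c + 4)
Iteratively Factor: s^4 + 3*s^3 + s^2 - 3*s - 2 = (s + 1)*(s^3 + 2*s^2 - s - 2) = (s + 1)^2*(s^2 + s - 2) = (s - 1)*(s + 1)^2*(s + 2)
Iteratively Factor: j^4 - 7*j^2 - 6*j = (j - 3)*(j^3 + 3*j^2 + 2*j) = (j - 3)*(j + 2)*(j^2 + j) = (j - 3)*(j + 1)*(j + 2)*(j)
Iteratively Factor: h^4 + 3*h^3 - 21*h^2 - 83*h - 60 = (h + 1)*(h^3 + 2*h^2 - 23*h - 60) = (h + 1)*(h + 3)*(h^2 - h - 20) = (h + 1)*(h + 3)*(h + 4)*(h - 5)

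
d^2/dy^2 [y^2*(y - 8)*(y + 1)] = 12*y^2 - 42*y - 16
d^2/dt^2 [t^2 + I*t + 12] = 2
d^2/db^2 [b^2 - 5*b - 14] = 2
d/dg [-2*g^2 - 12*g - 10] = -4*g - 12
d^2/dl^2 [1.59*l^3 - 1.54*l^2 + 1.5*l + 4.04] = 9.54*l - 3.08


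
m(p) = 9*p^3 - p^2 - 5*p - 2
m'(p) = 27*p^2 - 2*p - 5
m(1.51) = 19.16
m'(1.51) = 53.54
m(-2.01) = -69.08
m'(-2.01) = 108.10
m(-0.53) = -0.97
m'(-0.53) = 3.64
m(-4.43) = -781.92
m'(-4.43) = 533.73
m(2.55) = 127.98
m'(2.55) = 165.47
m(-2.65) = -163.26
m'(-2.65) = 189.91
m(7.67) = 3961.78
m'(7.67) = 1568.04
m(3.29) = 291.23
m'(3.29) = 280.67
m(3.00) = 217.00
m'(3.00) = 232.00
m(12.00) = 15346.00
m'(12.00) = 3859.00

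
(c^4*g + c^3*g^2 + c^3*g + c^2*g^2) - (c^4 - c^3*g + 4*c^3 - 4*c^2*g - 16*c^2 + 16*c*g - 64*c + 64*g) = c^4*g - c^4 + c^3*g^2 + 2*c^3*g - 4*c^3 + c^2*g^2 + 4*c^2*g + 16*c^2 - 16*c*g + 64*c - 64*g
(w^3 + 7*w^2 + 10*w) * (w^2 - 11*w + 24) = w^5 - 4*w^4 - 43*w^3 + 58*w^2 + 240*w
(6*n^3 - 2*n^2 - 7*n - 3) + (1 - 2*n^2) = 6*n^3 - 4*n^2 - 7*n - 2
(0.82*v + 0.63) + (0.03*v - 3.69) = 0.85*v - 3.06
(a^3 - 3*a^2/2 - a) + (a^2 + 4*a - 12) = a^3 - a^2/2 + 3*a - 12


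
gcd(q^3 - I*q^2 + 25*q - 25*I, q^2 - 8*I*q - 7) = q - I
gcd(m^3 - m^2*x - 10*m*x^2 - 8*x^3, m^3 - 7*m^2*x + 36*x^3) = m + 2*x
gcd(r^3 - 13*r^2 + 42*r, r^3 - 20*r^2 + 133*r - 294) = r^2 - 13*r + 42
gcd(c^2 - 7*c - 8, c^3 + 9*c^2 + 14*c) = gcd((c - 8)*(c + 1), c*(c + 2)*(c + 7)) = 1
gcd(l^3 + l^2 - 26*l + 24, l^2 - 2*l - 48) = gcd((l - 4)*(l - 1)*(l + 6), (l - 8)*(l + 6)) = l + 6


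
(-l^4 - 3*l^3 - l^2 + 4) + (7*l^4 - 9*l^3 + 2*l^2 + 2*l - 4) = 6*l^4 - 12*l^3 + l^2 + 2*l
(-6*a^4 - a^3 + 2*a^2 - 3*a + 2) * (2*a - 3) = -12*a^5 + 16*a^4 + 7*a^3 - 12*a^2 + 13*a - 6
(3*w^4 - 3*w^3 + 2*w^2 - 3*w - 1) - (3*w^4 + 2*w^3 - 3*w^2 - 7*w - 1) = -5*w^3 + 5*w^2 + 4*w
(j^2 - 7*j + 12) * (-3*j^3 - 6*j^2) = -3*j^5 + 15*j^4 + 6*j^3 - 72*j^2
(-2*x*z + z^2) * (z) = -2*x*z^2 + z^3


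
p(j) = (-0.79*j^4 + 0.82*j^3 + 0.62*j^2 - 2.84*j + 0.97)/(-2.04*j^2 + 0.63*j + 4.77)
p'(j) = (4.08*j - 0.63)*(-0.79*j^4 + 0.82*j^3 + 0.62*j^2 - 2.84*j + 0.97)/(-2.04*j^2 + 0.63*j + 4.77)^2 + (-3.16*j^3 + 2.46*j^2 + 1.24*j - 2.84)/(-2.04*j^2 + 0.63*j + 4.77) = (3.2232*j^5 - 3.1659*j^4 - 14.04*j^3 + 6.3312*j^2 + 9.8724*j - 14.1579)/(4.1616*j^4 - 2.5704*j^3 - 19.0647*j^2 + 6.0102*j + 22.7529)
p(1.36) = -1.29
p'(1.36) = -5.87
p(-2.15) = 2.51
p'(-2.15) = -2.28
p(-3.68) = 6.59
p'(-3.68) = -3.19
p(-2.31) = 2.87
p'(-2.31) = -2.31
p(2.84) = 3.51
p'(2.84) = 1.36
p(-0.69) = 0.83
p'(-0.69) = -1.29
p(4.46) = 7.25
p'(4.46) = 3.07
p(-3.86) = 7.18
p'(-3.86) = -3.32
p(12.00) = 52.97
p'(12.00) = 9.00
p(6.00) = 12.95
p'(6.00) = 4.32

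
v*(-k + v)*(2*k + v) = -2*k^2*v + k*v^2 + v^3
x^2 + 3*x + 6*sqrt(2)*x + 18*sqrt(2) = (x + 3)*(x + 6*sqrt(2))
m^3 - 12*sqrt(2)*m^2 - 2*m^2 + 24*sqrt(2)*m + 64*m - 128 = (m - 2)*(m - 8*sqrt(2))*(m - 4*sqrt(2))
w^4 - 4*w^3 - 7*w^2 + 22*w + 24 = (w - 4)*(w - 3)*(w + 1)*(w + 2)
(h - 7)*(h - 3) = h^2 - 10*h + 21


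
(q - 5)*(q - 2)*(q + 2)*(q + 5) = q^4 - 29*q^2 + 100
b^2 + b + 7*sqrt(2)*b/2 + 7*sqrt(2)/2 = (b + 1)*(b + 7*sqrt(2)/2)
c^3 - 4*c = c*(c - 2)*(c + 2)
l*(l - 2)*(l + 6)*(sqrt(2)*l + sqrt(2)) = sqrt(2)*l^4 + 5*sqrt(2)*l^3 - 8*sqrt(2)*l^2 - 12*sqrt(2)*l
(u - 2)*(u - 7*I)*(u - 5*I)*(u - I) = u^4 - 2*u^3 - 13*I*u^3 - 47*u^2 + 26*I*u^2 + 94*u + 35*I*u - 70*I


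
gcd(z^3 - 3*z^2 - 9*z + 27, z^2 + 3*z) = z + 3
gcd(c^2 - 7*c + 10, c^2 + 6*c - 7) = 1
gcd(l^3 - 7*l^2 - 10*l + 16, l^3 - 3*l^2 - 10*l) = l + 2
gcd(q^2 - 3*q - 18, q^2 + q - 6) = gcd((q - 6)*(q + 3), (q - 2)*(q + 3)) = q + 3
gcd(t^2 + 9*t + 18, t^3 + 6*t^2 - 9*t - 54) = t^2 + 9*t + 18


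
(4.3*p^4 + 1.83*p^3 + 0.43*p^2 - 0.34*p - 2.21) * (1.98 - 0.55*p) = -2.365*p^5 + 7.5075*p^4 + 3.3869*p^3 + 1.0384*p^2 + 0.5423*p - 4.3758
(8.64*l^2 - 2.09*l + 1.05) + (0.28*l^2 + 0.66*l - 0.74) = 8.92*l^2 - 1.43*l + 0.31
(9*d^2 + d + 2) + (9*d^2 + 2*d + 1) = 18*d^2 + 3*d + 3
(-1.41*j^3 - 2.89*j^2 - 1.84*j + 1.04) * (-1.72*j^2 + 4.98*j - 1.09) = 2.4252*j^5 - 2.051*j^4 - 9.6905*j^3 - 7.8019*j^2 + 7.1848*j - 1.1336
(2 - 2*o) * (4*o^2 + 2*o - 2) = -8*o^3 + 4*o^2 + 8*o - 4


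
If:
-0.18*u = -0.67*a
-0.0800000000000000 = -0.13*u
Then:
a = 0.17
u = 0.62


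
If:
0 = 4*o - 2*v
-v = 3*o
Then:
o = 0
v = 0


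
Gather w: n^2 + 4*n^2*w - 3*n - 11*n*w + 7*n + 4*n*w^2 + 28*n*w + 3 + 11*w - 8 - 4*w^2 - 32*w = n^2 + 4*n + w^2*(4*n - 4) + w*(4*n^2 + 17*n - 21) - 5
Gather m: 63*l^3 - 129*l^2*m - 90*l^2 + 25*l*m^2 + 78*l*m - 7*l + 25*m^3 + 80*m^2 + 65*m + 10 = 63*l^3 - 90*l^2 - 7*l + 25*m^3 + m^2*(25*l + 80) + m*(-129*l^2 + 78*l + 65) + 10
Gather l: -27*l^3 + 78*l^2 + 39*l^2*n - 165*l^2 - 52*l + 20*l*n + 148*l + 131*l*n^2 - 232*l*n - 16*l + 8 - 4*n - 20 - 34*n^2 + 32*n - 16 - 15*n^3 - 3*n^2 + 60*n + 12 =-27*l^3 + l^2*(39*n - 87) + l*(131*n^2 - 212*n + 80) - 15*n^3 - 37*n^2 + 88*n - 16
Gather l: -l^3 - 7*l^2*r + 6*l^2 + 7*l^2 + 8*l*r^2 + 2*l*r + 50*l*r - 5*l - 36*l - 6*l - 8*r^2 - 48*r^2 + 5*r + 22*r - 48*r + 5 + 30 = -l^3 + l^2*(13 - 7*r) + l*(8*r^2 + 52*r - 47) - 56*r^2 - 21*r + 35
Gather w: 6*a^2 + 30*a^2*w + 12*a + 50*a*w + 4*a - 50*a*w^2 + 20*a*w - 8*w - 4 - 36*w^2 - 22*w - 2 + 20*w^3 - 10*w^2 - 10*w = 6*a^2 + 16*a + 20*w^3 + w^2*(-50*a - 46) + w*(30*a^2 + 70*a - 40) - 6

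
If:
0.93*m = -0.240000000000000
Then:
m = -0.26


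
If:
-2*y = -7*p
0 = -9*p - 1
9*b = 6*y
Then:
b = -7/27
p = -1/9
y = -7/18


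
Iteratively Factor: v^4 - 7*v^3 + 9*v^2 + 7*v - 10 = (v + 1)*(v^3 - 8*v^2 + 17*v - 10) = (v - 1)*(v + 1)*(v^2 - 7*v + 10) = (v - 5)*(v - 1)*(v + 1)*(v - 2)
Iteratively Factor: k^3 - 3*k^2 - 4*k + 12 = (k - 3)*(k^2 - 4) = (k - 3)*(k - 2)*(k + 2)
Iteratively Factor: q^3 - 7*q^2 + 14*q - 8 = (q - 4)*(q^2 - 3*q + 2) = (q - 4)*(q - 2)*(q - 1)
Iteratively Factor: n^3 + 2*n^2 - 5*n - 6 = (n + 1)*(n^2 + n - 6) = (n - 2)*(n + 1)*(n + 3)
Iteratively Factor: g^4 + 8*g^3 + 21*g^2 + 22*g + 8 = (g + 4)*(g^3 + 4*g^2 + 5*g + 2) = (g + 1)*(g + 4)*(g^2 + 3*g + 2) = (g + 1)^2*(g + 4)*(g + 2)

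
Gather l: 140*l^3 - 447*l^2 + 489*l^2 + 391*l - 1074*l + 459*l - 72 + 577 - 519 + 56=140*l^3 + 42*l^2 - 224*l + 42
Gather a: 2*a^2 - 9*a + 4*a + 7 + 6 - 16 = 2*a^2 - 5*a - 3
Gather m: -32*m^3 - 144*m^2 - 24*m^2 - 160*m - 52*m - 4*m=-32*m^3 - 168*m^2 - 216*m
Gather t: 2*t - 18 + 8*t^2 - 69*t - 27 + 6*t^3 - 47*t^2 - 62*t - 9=6*t^3 - 39*t^2 - 129*t - 54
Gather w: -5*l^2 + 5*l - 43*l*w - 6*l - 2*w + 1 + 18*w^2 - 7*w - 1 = -5*l^2 - l + 18*w^2 + w*(-43*l - 9)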